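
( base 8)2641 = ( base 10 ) 1441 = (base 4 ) 112201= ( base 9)1871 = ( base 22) 2LB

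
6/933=2/311 = 0.01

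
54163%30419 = 23744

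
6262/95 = 65 + 87/95 = 65.92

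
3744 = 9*416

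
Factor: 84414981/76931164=2^( - 2)*3^1 * 7^1*211^1*19051^1* 19232791^( - 1 ) 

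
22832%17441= 5391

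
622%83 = 41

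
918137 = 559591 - - 358546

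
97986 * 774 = 75841164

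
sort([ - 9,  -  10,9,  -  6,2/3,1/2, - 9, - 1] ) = [- 10, - 9, - 9, - 6,- 1,1/2,2/3, 9]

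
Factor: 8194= 2^1*17^1*241^1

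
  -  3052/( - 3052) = 1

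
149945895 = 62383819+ 87562076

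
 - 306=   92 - 398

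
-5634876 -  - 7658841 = 2023965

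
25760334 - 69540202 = -43779868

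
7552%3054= 1444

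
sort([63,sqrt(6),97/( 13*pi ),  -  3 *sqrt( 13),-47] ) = [ - 47,  -  3*sqrt(13),97/( 13*pi), sqrt(6 ),63] 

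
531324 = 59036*9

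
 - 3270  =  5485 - 8755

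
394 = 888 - 494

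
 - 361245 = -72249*5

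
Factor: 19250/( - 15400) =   -  5/4 = -2^( - 2)*5^1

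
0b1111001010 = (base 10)970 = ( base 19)2D1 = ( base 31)109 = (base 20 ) 28a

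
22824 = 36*634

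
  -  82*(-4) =328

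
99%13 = 8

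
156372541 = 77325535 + 79047006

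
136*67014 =9113904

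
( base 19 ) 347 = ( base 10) 1166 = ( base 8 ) 2216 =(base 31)16j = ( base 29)1B6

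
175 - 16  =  159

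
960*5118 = 4913280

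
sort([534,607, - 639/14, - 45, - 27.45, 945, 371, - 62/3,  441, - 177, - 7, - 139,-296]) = [ - 296, - 177, - 139, - 639/14,  -  45, - 27.45, - 62/3, - 7,  371 , 441,534,607,  945]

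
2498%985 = 528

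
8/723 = 8/723  =  0.01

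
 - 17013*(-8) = 136104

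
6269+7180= 13449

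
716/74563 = 716/74563 = 0.01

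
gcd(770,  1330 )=70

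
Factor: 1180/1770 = 2^1*3^( -1) = 2/3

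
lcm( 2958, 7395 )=14790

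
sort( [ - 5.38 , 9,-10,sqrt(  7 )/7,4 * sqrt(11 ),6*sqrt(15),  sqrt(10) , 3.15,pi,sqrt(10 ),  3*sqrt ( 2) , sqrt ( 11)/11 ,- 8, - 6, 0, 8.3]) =[-10, - 8, - 6,  -  5.38, 0  ,  sqrt( 11) /11, sqrt ( 7 )/7,pi, 3.15,sqrt( 10 ), sqrt(10),  3 *sqrt(2), 8.3 , 9,4 * sqrt(11), 6  *sqrt(15) ]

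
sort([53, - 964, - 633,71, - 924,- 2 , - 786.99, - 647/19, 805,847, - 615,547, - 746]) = [ - 964,-924, - 786.99,-746,-633,-615, - 647/19, - 2 , 53,71, 547, 805,847] 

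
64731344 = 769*84176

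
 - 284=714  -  998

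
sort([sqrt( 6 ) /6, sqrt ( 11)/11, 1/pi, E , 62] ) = [ sqrt( 11 )/11,  1/pi , sqrt(6 )/6 , E, 62 ] 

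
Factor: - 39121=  - 19^1*29^1*71^1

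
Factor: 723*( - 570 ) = -2^1*  3^2*5^1 * 19^1 *241^1 = - 412110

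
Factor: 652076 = 2^2*163019^1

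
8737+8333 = 17070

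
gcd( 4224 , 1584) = 528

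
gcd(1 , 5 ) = 1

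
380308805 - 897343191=- 517034386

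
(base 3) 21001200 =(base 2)1010000011100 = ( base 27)71i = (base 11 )3960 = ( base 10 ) 5148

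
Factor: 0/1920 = 0^1 = 0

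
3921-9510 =-5589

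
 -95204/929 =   -  103 + 483/929 = - 102.48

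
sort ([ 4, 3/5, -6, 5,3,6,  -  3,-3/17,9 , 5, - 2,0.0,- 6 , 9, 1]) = [ - 6,  -  6, - 3, - 2, - 3/17,  0.0,3/5,1, 3 , 4,5,5,6,9, 9]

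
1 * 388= 388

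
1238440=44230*28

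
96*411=39456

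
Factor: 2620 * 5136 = 13456320  =  2^6*3^1* 5^1*107^1*131^1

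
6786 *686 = 4655196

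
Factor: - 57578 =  - 2^1*28789^1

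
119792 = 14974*8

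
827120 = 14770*56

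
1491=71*21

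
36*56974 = 2051064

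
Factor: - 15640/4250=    - 92/25 =- 2^2*5^( - 2)*23^1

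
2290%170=80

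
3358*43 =144394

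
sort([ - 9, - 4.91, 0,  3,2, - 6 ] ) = [ - 9, - 6, - 4.91, 0,2,3] 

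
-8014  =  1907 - 9921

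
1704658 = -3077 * (-554)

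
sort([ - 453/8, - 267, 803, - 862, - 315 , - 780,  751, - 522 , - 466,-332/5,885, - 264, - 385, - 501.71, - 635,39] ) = [  -  862, - 780, - 635, - 522, - 501.71, - 466, - 385,- 315, - 267, - 264,  -  332/5, - 453/8, 39, 751,803, 885] 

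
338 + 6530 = 6868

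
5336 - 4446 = 890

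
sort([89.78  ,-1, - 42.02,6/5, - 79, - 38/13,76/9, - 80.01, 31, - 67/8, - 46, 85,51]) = [ - 80.01, - 79, - 46, - 42.02, - 67/8, - 38/13, - 1, 6/5,76/9, 31, 51,85,  89.78] 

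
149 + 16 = 165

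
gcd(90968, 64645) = 1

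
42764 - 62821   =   - 20057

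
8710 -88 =8622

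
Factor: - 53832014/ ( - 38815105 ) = 2^1*5^(  -  1 )*7^ (-2 ) * 47^1*653^1*877^1*158429^( -1) 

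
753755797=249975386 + 503780411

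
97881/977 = 97881/977 = 100.19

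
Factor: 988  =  2^2*13^1*19^1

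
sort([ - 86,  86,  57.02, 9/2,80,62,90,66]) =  [  -  86, 9/2,  57.02,62,66,80,86,90]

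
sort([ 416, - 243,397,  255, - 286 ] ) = [ - 286, - 243, 255,397,416] 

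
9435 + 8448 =17883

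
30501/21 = 10167/7 = 1452.43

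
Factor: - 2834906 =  - 2^1*1417453^1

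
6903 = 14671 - 7768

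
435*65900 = 28666500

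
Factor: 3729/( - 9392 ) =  - 2^( - 4 )*3^1*11^1*113^1*587^( - 1)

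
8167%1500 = 667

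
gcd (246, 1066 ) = 82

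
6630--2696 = 9326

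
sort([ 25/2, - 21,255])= [-21,25/2, 255]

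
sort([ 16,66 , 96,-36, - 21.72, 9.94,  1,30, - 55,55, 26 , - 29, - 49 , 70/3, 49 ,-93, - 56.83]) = [  -  93, - 56.83, -55,-49,- 36 , - 29 , - 21.72,1 , 9.94,16, 70/3, 26, 30 , 49, 55 , 66,96] 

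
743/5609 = 743/5609 = 0.13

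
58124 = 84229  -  26105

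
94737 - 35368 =59369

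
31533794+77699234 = 109233028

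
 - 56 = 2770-2826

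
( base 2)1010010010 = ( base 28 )NE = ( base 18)20a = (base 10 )658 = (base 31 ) l7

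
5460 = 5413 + 47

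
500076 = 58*8622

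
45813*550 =25197150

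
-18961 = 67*( - 283)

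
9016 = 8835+181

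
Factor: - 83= - 83^1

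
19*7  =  133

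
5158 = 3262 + 1896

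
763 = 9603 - 8840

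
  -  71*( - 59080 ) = 4194680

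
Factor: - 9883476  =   - 2^2*3^2*293^1 *937^1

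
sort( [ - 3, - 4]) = [ - 4,-3 ]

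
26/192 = 13/96 = 0.14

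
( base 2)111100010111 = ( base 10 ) 3863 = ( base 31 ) 40J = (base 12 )229b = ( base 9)5262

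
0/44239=0 = 0.00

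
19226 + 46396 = 65622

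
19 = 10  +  9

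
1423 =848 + 575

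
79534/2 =39767 = 39767.00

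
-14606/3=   -  14606/3=- 4868.67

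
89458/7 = 89458/7 = 12779.71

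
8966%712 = 422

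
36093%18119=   17974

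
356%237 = 119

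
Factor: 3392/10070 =2^5 *5^(-1) * 19^ ( - 1) = 32/95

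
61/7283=61/7283  =  0.01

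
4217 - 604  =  3613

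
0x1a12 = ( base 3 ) 100011012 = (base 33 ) 648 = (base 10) 6674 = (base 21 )F2H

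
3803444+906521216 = 910324660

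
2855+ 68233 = 71088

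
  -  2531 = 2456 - 4987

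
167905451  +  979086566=1146992017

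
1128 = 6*188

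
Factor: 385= 5^1 * 7^1 * 11^1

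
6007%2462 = 1083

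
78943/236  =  334 + 119/236 =334.50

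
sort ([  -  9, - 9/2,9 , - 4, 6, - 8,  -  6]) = [ - 9 , - 8, - 6, - 9/2, - 4,  6, 9] 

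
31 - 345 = -314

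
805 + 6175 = 6980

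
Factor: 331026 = 2^1*3^1*55171^1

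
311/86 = 3 + 53/86 = 3.62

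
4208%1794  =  620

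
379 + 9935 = 10314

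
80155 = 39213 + 40942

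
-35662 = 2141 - 37803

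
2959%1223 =513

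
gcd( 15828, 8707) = 1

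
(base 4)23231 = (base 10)749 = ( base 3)1000202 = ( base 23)19d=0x2ed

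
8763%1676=383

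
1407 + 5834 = 7241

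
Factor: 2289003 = 3^1*763001^1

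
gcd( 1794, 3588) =1794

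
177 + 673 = 850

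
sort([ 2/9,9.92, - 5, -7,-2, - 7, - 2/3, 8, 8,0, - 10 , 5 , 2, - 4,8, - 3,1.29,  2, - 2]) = [-10, - 7, - 7, - 5, - 4,- 3  , - 2, - 2,- 2/3 , 0,2/9,1.29,2,2,5,8,8 , 8,9.92] 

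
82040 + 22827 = 104867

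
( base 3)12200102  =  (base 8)10056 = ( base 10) 4142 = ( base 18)CE2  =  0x102E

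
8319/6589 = 1 + 1730/6589 = 1.26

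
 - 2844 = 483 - 3327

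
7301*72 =525672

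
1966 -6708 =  - 4742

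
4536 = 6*756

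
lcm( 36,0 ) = 0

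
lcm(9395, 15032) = 75160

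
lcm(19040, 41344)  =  1447040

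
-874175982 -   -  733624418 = -140551564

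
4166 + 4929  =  9095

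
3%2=1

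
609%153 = 150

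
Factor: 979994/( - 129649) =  -2^1 *13^( - 1)*157^1*3121^1*9973^( - 1)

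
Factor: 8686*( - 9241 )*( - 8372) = 671998053272 = 2^3*7^1*13^1* 23^1*43^1*101^1*9241^1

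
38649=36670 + 1979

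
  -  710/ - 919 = 710/919=   0.77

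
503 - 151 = 352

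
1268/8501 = 1268/8501 = 0.15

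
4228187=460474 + 3767713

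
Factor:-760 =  - 2^3*5^1* 19^1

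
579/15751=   579/15751=0.04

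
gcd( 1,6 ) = 1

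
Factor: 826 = 2^1*7^1*59^1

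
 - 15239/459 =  - 34+367/459 = - 33.20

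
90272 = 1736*52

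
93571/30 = 3119 + 1/30 = 3119.03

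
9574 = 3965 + 5609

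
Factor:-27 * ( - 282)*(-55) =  - 2^1*3^4 * 5^1*11^1 * 47^1 =-418770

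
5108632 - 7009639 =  - 1901007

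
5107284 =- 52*(-98217)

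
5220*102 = 532440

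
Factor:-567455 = -5^1*7^1  *31^1*523^1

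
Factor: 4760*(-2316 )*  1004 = -11068256640 =- 2^7*3^1*5^1*7^1*17^1 * 193^1*251^1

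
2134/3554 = 1067/1777 = 0.60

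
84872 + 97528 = 182400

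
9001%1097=225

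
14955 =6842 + 8113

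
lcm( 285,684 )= 3420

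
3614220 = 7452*485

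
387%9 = 0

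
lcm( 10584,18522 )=74088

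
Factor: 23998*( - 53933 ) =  - 1294284134= - 2^1 *11^1 * 13^2 * 71^1*4903^1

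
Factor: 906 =2^1*3^1*151^1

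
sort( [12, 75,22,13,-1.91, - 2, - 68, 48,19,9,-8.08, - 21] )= [ - 68, - 21,-8.08,-2,-1.91, 9, 12, 13,19,22,48,75] 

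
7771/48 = 161 + 43/48 = 161.90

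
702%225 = 27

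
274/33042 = 137/16521 = 0.01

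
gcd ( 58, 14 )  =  2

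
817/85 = 817/85=9.61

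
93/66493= 93/66493 = 0.00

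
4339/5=4339/5 = 867.80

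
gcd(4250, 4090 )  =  10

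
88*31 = 2728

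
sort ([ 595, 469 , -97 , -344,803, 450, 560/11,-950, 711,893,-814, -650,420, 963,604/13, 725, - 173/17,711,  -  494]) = [-950, - 814, - 650, - 494,-344, - 97,  -  173/17 , 604/13,560/11, 420 , 450, 469, 595,711, 711,  725,803,893, 963]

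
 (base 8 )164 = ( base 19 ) 62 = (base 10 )116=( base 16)74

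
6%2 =0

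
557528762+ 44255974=601784736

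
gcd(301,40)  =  1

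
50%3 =2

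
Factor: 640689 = 3^1*7^1*30509^1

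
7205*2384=17176720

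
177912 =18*9884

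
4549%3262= 1287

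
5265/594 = 8 + 19/22 = 8.86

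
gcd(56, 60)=4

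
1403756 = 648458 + 755298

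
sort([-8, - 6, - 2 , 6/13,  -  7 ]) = [ - 8, - 7,-6, -2,6/13] 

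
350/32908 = 175/16454 = 0.01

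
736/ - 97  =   - 736/97 = - 7.59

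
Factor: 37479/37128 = 2^( - 3)*7^( - 1)*17^( - 1)*31^2  =  961/952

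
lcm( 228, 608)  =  1824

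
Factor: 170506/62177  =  2^1*7^1*19^1*97^( - 1) = 266/97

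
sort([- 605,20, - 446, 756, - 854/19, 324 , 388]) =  [ - 605, - 446,-854/19,  20,324,388,756 ]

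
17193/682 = 25+13/62= 25.21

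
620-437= 183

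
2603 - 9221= - 6618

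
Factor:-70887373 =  - 70887373^1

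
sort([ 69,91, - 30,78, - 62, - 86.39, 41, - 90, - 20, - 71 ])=[ -90, - 86.39,-71 ,  -  62,-30 ,  -  20,41 , 69,78,91 ]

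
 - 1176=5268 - 6444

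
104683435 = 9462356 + 95221079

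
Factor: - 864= - 2^5*3^3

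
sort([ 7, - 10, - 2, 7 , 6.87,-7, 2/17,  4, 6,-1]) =[-10,-7,-2,-1, 2/17,4,6, 6.87, 7, 7 ] 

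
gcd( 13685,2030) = 35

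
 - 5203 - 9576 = -14779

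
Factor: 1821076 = 2^2*455269^1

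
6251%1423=559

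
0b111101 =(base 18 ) 37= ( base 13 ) 49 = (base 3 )2021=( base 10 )61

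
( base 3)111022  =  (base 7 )1022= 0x167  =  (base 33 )at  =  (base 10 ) 359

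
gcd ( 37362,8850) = 6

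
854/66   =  427/33 = 12.94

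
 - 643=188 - 831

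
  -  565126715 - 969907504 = - 1535034219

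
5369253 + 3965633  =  9334886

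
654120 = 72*9085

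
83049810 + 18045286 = 101095096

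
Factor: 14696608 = 2^5*61^1*7529^1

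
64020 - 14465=49555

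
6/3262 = 3/1631 = 0.00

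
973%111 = 85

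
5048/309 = 16 + 104/309 = 16.34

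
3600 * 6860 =24696000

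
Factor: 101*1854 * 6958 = 1302913332 = 2^2*3^2 * 7^2*71^1*101^1*103^1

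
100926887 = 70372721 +30554166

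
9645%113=40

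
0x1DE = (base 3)122201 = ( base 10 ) 478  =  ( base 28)h2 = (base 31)fd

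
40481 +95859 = 136340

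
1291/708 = 1 + 583/708 = 1.82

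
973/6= 973/6=162.17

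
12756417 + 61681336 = 74437753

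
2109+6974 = 9083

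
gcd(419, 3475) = 1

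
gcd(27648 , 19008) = 1728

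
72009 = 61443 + 10566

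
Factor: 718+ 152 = 870 = 2^1 * 3^1*5^1*29^1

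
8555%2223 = 1886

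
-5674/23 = - 5674/23 =-246.70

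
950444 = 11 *86404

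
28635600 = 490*58440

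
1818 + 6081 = 7899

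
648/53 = 12 + 12/53 = 12.23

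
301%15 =1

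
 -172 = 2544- 2716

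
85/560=17/112 = 0.15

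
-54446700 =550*(-98994 ) 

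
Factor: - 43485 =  - 3^1*5^1 * 13^1*223^1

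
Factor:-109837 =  - 7^1*13^1*17^1*71^1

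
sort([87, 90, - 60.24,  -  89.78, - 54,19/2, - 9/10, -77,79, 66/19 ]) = [ - 89.78, - 77, - 60.24, - 54 ,-9/10, 66/19 , 19/2,79,87, 90]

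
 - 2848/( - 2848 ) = 1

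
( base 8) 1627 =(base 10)919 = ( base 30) 10J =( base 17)331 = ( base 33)rs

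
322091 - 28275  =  293816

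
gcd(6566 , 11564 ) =98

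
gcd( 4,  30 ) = 2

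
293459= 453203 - 159744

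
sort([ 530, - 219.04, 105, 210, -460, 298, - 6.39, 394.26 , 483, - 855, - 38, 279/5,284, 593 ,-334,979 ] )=[ - 855, - 460, - 334, - 219.04, - 38, - 6.39,279/5,105, 210, 284, 298, 394.26, 483 , 530, 593,979]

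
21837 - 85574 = -63737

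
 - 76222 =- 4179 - 72043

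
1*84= 84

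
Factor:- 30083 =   -  67^1*449^1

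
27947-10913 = 17034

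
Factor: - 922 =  - 2^1*461^1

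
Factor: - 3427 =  - 23^1 * 149^1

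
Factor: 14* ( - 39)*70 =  - 2^2*3^1*5^1* 7^2*13^1=-  38220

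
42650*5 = 213250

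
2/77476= 1/38738 = 0.00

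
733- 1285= - 552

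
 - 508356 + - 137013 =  - 645369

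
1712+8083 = 9795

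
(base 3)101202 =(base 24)C2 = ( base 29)A0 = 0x122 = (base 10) 290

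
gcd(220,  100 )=20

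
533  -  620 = -87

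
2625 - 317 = 2308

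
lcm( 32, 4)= 32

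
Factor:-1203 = -3^1*401^1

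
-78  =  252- 330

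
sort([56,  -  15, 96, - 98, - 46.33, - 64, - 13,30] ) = [-98,-64, - 46.33, - 15, - 13, 30, 56, 96 ] 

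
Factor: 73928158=2^1*1109^1*33331^1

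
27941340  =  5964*4685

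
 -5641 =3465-9106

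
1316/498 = 2 + 160/249 = 2.64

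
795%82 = 57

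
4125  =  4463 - 338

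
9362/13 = 9362/13 = 720.15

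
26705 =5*5341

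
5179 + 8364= 13543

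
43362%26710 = 16652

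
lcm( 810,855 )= 15390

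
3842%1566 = 710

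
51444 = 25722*2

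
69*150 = 10350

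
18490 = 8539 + 9951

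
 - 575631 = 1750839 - 2326470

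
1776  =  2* 888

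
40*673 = 26920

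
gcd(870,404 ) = 2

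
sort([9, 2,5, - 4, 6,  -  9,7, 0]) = [ - 9 , - 4, 0, 2 , 5, 6, 7 , 9]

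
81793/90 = 908 + 73/90 = 908.81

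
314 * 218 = 68452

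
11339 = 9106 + 2233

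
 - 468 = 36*( - 13 ) 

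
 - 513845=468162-982007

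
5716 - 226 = 5490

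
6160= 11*560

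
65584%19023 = 8515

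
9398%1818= 308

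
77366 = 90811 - 13445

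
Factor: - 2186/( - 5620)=1093/2810 = 2^( - 1 )*5^( - 1 )*281^(  -  1)*1093^1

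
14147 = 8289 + 5858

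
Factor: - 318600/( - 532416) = 2^( - 3)*3^2*5^2 * 47^( - 1) = 225/376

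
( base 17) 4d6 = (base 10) 1383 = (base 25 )258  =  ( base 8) 2547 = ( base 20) 393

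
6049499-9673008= - 3623509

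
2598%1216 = 166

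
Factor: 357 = 3^1*7^1* 17^1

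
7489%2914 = 1661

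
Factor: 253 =11^1*23^1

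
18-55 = - 37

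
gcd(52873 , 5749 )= 1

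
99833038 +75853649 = 175686687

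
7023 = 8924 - 1901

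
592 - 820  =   - 228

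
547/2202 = 547/2202  =  0.25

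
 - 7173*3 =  - 21519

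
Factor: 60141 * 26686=2^1 * 3^1 * 11^1 * 1213^1*20047^1 = 1604922726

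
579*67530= 39099870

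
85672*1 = 85672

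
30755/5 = 6151= 6151.00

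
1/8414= 1/8414 = 0.00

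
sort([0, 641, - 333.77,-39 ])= [-333.77, - 39,0,641 ] 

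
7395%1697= 607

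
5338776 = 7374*724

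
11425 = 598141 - 586716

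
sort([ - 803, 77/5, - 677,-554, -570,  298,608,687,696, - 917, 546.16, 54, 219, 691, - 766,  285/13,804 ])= [-917, - 803,  -  766,  -  677, - 570,-554, 77/5, 285/13,54, 219,  298,546.16,608,  687, 691,696, 804 ] 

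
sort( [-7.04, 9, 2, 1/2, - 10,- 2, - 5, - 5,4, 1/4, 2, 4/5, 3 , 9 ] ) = [ - 10, - 7.04, - 5, - 5, - 2,  1/4,1/2, 4/5,2, 2, 3 , 4,  9, 9 ] 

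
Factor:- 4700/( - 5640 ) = 2^(-1)*3^(- 1)*5^1 = 5/6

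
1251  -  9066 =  - 7815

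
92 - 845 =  - 753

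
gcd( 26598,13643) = 1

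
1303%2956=1303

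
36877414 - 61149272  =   - 24271858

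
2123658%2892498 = 2123658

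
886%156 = 106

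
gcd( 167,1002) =167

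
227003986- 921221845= - 694217859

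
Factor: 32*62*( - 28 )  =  -55552 = - 2^8 * 7^1*31^1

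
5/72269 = 5/72269=0.00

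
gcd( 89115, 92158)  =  1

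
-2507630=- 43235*58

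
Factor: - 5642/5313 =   -  2^1*3^( - 1)*11^( - 1)*13^1*23^( - 1)*31^1   =  - 806/759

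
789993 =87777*9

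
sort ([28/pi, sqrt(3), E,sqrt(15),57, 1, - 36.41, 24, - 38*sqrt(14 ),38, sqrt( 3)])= [ - 38*sqrt (14),  -  36.41, 1  ,  sqrt (3 ),sqrt ( 3 ), E, sqrt( 15 ), 28/pi,24 , 38,57 ]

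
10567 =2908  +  7659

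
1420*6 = 8520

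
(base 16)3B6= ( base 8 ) 1666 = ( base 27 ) 185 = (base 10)950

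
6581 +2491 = 9072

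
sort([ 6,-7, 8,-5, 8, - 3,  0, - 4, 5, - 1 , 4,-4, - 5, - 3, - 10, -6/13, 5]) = [ - 10, - 7,-5, - 5,-4, - 4,-3, - 3,-1, - 6/13, 0,4,5, 5, 6, 8,8]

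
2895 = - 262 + 3157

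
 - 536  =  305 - 841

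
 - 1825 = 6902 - 8727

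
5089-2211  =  2878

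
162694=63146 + 99548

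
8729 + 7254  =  15983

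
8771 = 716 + 8055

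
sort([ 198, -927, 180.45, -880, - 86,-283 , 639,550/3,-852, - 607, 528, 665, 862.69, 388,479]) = [ - 927,-880, - 852, - 607 ,  -  283, - 86,180.45,550/3, 198,  388 , 479, 528,639, 665,862.69]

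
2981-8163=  - 5182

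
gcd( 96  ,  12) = 12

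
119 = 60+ 59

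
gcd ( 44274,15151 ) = 1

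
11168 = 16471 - 5303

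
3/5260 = 3/5260 = 0.00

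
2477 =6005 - 3528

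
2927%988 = 951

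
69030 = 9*7670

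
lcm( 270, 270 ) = 270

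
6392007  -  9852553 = - 3460546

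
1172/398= 2 + 188/199=2.94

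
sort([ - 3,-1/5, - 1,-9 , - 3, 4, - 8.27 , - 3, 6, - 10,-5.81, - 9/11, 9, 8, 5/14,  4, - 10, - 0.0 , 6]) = [ - 10 , - 10,- 9, -8.27,-5.81, - 3, - 3 ,  -  3, - 1,- 9/11, - 1/5, - 0.0, 5/14, 4,4 , 6,6 , 8, 9 ]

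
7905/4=1976 +1/4 = 1976.25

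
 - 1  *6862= - 6862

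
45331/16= 45331/16 = 2833.19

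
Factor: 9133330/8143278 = 4566665/4071639  =  3^( - 1)*5^1*11^( - 1) * 13^(- 1)* 349^1*2617^1* 9491^( - 1)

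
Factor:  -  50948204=-2^2*12737051^1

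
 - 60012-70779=-130791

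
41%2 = 1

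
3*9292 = 27876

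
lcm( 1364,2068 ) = 64108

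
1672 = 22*76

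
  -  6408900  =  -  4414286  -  1994614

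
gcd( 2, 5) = 1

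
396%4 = 0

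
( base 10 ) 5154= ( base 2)1010000100010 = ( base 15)17D9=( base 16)1422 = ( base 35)479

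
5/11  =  5/11 =0.45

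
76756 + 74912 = 151668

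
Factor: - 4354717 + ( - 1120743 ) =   -  2^2*5^1* 273773^1=- 5475460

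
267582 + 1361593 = 1629175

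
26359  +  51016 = 77375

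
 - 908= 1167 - 2075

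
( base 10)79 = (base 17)4b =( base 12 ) 67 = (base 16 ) 4f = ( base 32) 2F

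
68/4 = 17= 17.00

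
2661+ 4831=7492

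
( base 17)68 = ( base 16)6E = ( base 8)156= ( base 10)110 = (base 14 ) 7c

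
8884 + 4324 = 13208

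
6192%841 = 305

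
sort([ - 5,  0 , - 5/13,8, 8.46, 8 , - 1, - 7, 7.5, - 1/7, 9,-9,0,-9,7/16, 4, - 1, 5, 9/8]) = [ - 9,  -  9, - 7,-5,-1, - 1, - 5/13 , - 1/7,0, 0,7/16, 9/8,  4 , 5, 7.5,8, 8, 8.46, 9]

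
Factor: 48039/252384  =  67/352 = 2^( - 5)*11^(- 1)*67^1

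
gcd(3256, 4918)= 2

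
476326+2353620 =2829946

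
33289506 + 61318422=94607928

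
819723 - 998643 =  - 178920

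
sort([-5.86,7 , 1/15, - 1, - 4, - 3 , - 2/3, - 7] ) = [ - 7, - 5.86,  -  4, - 3,-1 , - 2/3, 1/15, 7 ]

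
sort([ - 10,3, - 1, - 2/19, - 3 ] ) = [ - 10,  -  3, - 1,-2/19,3] 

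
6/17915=6/17915 =0.00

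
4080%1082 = 834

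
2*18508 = 37016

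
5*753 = 3765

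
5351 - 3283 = 2068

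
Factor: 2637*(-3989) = -3^2*293^1* 3989^1 = - 10518993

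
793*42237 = 33493941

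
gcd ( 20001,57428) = 1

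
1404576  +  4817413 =6221989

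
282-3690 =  - 3408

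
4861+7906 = 12767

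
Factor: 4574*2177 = 2^1*7^1*311^1  *  2287^1 = 9957598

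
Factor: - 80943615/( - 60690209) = 3^2*5^1*41^( - 1)*233^(-1 )*6353^(-1)*1798747^1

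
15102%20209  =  15102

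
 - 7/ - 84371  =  1/12053 = 0.00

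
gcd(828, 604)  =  4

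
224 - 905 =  - 681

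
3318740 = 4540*731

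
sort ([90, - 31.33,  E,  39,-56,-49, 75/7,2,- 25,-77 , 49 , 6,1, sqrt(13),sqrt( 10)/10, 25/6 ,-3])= [ - 77, -56,-49, - 31.33, - 25, - 3, sqrt(10)/10, 1, 2 , E,sqrt(13) , 25/6, 6,75/7 , 39,49,90]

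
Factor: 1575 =3^2 * 5^2*7^1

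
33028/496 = 66 + 73/124=66.59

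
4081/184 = 22 + 33/184 =22.18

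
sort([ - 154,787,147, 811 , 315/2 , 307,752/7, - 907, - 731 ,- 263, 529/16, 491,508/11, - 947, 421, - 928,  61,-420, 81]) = [ - 947, - 928, - 907, - 731,-420, - 263, - 154,  529/16, 508/11,61,81,752/7, 147, 315/2, 307, 421,  491,787, 811] 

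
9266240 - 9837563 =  -571323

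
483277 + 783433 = 1266710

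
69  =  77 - 8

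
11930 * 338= 4032340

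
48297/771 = 62+ 165/257 = 62.64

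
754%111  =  88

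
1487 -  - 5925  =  7412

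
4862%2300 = 262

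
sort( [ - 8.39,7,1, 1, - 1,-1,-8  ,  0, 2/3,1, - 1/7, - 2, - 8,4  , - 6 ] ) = [ - 8.39, - 8, - 8, - 6,  -  2,  -  1 , - 1, - 1/7 , 0, 2/3,1,1,1,4,7]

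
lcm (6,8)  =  24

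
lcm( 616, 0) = 0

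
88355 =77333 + 11022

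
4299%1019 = 223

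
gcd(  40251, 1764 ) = 3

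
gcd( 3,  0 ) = 3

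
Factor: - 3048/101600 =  - 3/100 = -  2^( - 2)*3^1 * 5^(- 2)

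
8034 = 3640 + 4394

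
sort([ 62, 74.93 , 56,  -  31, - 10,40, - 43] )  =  [-43, - 31, - 10,40,56,  62,74.93] 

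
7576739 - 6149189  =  1427550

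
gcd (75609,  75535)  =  1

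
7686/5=7686/5  =  1537.20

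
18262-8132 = 10130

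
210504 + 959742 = 1170246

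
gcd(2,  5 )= 1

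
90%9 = 0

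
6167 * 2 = 12334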